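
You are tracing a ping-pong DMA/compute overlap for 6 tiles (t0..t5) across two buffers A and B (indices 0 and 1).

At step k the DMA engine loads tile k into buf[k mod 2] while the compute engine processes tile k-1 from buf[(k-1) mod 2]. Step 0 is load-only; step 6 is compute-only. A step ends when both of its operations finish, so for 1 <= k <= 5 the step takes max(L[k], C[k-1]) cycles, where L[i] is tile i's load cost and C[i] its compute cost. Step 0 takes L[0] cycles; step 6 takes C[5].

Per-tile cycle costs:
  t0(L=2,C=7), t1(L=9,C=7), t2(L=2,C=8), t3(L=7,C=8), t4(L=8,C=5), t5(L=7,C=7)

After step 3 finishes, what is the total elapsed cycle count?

[0] DMA t0→A (2c) ∥ CU idle ⇒ 2c, clock 2
[1] DMA t1→B (9c) ∥ CU A:t0 (7c) ⇒ 9c, clock 11
[2] DMA t2→A (2c) ∥ CU B:t1 (7c) ⇒ 7c, clock 18
[3] DMA t3→B (7c) ∥ CU A:t2 (8c) ⇒ 8c, clock 26
[4] DMA t4→A (8c) ∥ CU B:t3 (8c) ⇒ 8c, clock 34
[5] DMA t5→B (7c) ∥ CU A:t4 (5c) ⇒ 7c, clock 41
[6] DMA idle ∥ CU B:t5 (7c) ⇒ 7c, clock 48

end_cycle[3] = 26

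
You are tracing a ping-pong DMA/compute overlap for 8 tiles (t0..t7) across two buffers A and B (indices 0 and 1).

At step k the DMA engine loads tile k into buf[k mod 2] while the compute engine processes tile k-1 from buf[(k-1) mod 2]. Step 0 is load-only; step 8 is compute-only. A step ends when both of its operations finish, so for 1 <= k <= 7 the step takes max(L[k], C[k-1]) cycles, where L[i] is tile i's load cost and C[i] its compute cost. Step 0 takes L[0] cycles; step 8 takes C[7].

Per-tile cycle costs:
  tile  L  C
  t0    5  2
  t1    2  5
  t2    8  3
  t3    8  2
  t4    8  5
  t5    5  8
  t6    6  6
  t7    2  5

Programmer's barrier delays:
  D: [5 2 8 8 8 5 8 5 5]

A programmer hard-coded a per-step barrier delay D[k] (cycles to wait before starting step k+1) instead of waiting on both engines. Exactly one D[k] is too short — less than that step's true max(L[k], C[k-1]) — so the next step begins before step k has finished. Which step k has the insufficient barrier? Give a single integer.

hazard at step 7

step 0: need L[0]=5 = 5; D[0]=5 ok
step 1: need max(L[1]=2,C[0]=2) = 2; D[1]=2 ok
step 2: need max(L[2]=8,C[1]=5) = 8; D[2]=8 ok
step 3: need max(L[3]=8,C[2]=3) = 8; D[3]=8 ok
step 4: need max(L[4]=8,C[3]=2) = 8; D[4]=8 ok
step 5: need max(L[5]=5,C[4]=5) = 5; D[5]=5 ok
step 6: need max(L[6]=6,C[5]=8) = 8; D[6]=8 ok
step 7: need max(L[7]=2,C[6]=6) = 6; D[7]=5 SHORT
step 8: need C[7]=5 = 5; D[8]=5 ok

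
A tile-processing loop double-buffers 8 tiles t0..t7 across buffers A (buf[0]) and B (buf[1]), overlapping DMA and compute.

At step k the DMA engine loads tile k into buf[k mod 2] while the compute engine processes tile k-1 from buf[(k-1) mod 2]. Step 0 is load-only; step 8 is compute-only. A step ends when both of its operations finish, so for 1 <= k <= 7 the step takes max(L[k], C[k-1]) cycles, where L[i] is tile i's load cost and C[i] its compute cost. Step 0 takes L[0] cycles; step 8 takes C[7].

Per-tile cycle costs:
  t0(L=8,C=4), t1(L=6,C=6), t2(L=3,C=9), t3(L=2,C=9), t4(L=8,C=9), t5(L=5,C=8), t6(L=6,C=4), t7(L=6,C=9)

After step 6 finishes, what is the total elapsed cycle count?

end_cycle[6] = 55

[0] DMA t0→A (8c) ∥ CU idle ⇒ 8c, clock 8
[1] DMA t1→B (6c) ∥ CU A:t0 (4c) ⇒ 6c, clock 14
[2] DMA t2→A (3c) ∥ CU B:t1 (6c) ⇒ 6c, clock 20
[3] DMA t3→B (2c) ∥ CU A:t2 (9c) ⇒ 9c, clock 29
[4] DMA t4→A (8c) ∥ CU B:t3 (9c) ⇒ 9c, clock 38
[5] DMA t5→B (5c) ∥ CU A:t4 (9c) ⇒ 9c, clock 47
[6] DMA t6→A (6c) ∥ CU B:t5 (8c) ⇒ 8c, clock 55
[7] DMA t7→B (6c) ∥ CU A:t6 (4c) ⇒ 6c, clock 61
[8] DMA idle ∥ CU B:t7 (9c) ⇒ 9c, clock 70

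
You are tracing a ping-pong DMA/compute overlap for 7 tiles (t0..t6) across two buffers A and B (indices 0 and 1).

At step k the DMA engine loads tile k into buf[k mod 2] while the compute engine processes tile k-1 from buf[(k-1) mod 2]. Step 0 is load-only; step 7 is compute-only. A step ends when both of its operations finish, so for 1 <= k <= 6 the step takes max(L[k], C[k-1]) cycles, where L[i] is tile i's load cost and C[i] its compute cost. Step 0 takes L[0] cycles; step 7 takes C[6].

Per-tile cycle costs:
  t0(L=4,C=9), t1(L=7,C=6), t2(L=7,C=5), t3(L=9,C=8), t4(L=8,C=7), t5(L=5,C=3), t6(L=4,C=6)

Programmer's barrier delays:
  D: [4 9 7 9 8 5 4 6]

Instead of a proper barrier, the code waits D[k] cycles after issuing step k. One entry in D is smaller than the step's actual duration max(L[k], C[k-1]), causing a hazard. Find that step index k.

step 0: need L[0]=4 = 4; D[0]=4 ok
step 1: need max(L[1]=7,C[0]=9) = 9; D[1]=9 ok
step 2: need max(L[2]=7,C[1]=6) = 7; D[2]=7 ok
step 3: need max(L[3]=9,C[2]=5) = 9; D[3]=9 ok
step 4: need max(L[4]=8,C[3]=8) = 8; D[4]=8 ok
step 5: need max(L[5]=5,C[4]=7) = 7; D[5]=5 SHORT
step 6: need max(L[6]=4,C[5]=3) = 4; D[6]=4 ok
step 7: need C[6]=6 = 6; D[7]=6 ok

hazard at step 5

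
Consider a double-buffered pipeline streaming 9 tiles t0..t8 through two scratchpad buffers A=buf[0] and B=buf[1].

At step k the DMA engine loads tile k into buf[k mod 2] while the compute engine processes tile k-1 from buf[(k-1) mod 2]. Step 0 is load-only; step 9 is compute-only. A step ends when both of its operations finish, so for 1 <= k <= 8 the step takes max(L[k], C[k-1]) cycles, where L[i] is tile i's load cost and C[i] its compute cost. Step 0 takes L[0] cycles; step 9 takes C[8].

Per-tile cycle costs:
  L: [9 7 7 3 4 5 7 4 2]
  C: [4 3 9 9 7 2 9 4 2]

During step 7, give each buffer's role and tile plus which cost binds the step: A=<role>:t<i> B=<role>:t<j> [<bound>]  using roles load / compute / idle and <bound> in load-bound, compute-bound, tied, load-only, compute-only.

step 7: A=compute:t6 B=load:t7 [compute-bound]

  0. 9=9c; end=9; A:t0 B:-
  1. max(7,4)=7c; end=16; A:t0 B:t1
  2. max(7,3)=7c; end=23; A:t2 B:t1
  3. max(3,9)=9c; end=32; A:t2 B:t3
  4. max(4,9)=9c; end=41; A:t4 B:t3
  5. max(5,7)=7c; end=48; A:t4 B:t5
  6. max(7,2)=7c; end=55; A:t6 B:t5
  7. max(4,9)=9c; end=64; A:t6 B:t7
  8. max(2,4)=4c; end=68; A:t8 B:t7
  9. 2=2c; end=70; A:t8 B:t7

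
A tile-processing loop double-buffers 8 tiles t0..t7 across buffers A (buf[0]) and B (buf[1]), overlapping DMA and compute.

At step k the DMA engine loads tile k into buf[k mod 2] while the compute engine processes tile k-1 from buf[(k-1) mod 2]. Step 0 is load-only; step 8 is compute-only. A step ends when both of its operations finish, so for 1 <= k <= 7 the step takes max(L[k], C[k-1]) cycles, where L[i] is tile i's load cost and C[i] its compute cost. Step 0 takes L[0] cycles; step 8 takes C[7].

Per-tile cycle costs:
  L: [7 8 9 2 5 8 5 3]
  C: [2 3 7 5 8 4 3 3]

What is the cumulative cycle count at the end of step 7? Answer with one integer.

end_cycle[7] = 52

step 0: L[0]=7 → dur=7, Σ=7 | A=load:t0 B=idle [load-only]
step 1: L[1]=8 C[0]=2 → dur=8, Σ=15 | A=compute:t0 B=load:t1 [load-bound]
step 2: L[2]=9 C[1]=3 → dur=9, Σ=24 | A=load:t2 B=compute:t1 [load-bound]
step 3: L[3]=2 C[2]=7 → dur=7, Σ=31 | A=compute:t2 B=load:t3 [compute-bound]
step 4: L[4]=5 C[3]=5 → dur=5, Σ=36 | A=load:t4 B=compute:t3 [tied]
step 5: L[5]=8 C[4]=8 → dur=8, Σ=44 | A=compute:t4 B=load:t5 [tied]
step 6: L[6]=5 C[5]=4 → dur=5, Σ=49 | A=load:t6 B=compute:t5 [load-bound]
step 7: L[7]=3 C[6]=3 → dur=3, Σ=52 | A=compute:t6 B=load:t7 [tied]
step 8: C[7]=3 → dur=3, Σ=55 | A=idle B=compute:t7 [compute-only]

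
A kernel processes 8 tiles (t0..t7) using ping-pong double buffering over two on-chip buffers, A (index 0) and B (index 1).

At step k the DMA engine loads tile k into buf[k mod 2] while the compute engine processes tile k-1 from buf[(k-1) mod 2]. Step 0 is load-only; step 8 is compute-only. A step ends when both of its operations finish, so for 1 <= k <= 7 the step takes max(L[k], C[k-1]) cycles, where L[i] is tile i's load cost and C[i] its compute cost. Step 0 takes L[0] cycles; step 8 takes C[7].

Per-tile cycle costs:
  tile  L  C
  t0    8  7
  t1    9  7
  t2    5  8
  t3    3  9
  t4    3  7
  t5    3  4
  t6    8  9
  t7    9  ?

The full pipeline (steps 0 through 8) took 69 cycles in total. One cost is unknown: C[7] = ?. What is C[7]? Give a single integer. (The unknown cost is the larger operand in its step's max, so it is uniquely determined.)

step 0: dur = L[0]=8 = 8
step 1: dur = max(L[1]=9, C[0]=7) = 9
step 2: dur = max(L[2]=5, C[1]=7) = 7
step 3: dur = max(L[3]=3, C[2]=8) = 8
step 4: dur = max(L[4]=3, C[3]=9) = 9
step 5: dur = max(L[5]=3, C[4]=7) = 7
step 6: dur = max(L[6]=8, C[5]=4) = 8
step 7: dur = max(L[7]=9, C[6]=9) = 9
step 8: dur = C[7]=? = C[7]  (unknown; binding)
sum of known step durations = 65
dur[8] = total - known = 69 - 65 = 4
C[7] is the binding max in step 8, so C[7] = dur[8] = 4

C[7] = 4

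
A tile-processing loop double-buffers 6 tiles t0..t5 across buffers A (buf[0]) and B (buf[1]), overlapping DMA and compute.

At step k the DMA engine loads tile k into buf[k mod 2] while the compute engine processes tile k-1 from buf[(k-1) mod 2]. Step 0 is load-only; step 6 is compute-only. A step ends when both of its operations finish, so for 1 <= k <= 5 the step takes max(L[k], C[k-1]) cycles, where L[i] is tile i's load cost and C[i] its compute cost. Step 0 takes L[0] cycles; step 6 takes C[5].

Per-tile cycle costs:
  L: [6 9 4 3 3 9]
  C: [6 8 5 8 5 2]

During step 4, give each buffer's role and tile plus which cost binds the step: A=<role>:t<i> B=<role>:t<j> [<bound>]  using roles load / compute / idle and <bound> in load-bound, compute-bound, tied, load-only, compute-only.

step 4: A=load:t4 B=compute:t3 [compute-bound]

  0. 6=6c; end=6; A:t0 B:-
  1. max(9,6)=9c; end=15; A:t0 B:t1
  2. max(4,8)=8c; end=23; A:t2 B:t1
  3. max(3,5)=5c; end=28; A:t2 B:t3
  4. max(3,8)=8c; end=36; A:t4 B:t3
  5. max(9,5)=9c; end=45; A:t4 B:t5
  6. 2=2c; end=47; A:t4 B:t5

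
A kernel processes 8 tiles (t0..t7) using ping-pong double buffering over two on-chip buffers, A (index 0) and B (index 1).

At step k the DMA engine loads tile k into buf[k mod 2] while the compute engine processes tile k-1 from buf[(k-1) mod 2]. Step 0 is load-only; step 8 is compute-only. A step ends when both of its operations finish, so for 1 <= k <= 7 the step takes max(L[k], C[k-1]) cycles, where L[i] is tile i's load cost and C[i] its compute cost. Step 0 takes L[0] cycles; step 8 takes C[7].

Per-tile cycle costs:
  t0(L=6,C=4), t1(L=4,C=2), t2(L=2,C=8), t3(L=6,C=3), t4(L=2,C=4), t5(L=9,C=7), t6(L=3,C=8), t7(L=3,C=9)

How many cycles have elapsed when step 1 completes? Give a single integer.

end_cycle[1] = 10

  0. 6=6c; end=6; A:t0 B:-
  1. max(4,4)=4c; end=10; A:t0 B:t1
  2. max(2,2)=2c; end=12; A:t2 B:t1
  3. max(6,8)=8c; end=20; A:t2 B:t3
  4. max(2,3)=3c; end=23; A:t4 B:t3
  5. max(9,4)=9c; end=32; A:t4 B:t5
  6. max(3,7)=7c; end=39; A:t6 B:t5
  7. max(3,8)=8c; end=47; A:t6 B:t7
  8. 9=9c; end=56; A:t6 B:t7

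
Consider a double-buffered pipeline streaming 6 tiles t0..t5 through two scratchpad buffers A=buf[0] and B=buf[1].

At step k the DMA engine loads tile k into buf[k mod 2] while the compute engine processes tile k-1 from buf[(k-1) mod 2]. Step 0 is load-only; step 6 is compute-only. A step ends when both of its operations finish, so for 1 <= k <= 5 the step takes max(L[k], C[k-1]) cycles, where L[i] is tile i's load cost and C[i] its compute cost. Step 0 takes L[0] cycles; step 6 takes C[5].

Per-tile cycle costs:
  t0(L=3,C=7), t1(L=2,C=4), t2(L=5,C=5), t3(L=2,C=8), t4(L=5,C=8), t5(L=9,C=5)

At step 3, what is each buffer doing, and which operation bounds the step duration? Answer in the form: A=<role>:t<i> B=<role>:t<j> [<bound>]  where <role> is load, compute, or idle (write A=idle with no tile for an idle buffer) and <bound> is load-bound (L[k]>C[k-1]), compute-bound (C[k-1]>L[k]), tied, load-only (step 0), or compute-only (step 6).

step 3: A=compute:t2 B=load:t3 [compute-bound]

[0] DMA t0→A (3c) ∥ CU idle ⇒ 3c, clock 3
[1] DMA t1→B (2c) ∥ CU A:t0 (7c) ⇒ 7c, clock 10
[2] DMA t2→A (5c) ∥ CU B:t1 (4c) ⇒ 5c, clock 15
[3] DMA t3→B (2c) ∥ CU A:t2 (5c) ⇒ 5c, clock 20
[4] DMA t4→A (5c) ∥ CU B:t3 (8c) ⇒ 8c, clock 28
[5] DMA t5→B (9c) ∥ CU A:t4 (8c) ⇒ 9c, clock 37
[6] DMA idle ∥ CU B:t5 (5c) ⇒ 5c, clock 42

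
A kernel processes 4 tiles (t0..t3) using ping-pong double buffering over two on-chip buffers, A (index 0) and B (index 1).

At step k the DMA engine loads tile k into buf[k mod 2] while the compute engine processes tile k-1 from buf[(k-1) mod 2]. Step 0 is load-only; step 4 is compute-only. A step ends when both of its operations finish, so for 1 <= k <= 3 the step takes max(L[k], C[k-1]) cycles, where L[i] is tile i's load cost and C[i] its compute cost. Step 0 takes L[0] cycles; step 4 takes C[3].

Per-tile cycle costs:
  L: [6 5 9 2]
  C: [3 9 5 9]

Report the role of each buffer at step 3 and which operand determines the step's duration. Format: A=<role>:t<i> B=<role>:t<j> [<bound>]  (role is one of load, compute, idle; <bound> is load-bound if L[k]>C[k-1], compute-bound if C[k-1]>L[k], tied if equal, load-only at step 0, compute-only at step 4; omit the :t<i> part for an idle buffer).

step 3: A=compute:t2 B=load:t3 [compute-bound]

[0] DMA t0→A (6c) ∥ CU idle ⇒ 6c, clock 6
[1] DMA t1→B (5c) ∥ CU A:t0 (3c) ⇒ 5c, clock 11
[2] DMA t2→A (9c) ∥ CU B:t1 (9c) ⇒ 9c, clock 20
[3] DMA t3→B (2c) ∥ CU A:t2 (5c) ⇒ 5c, clock 25
[4] DMA idle ∥ CU B:t3 (9c) ⇒ 9c, clock 34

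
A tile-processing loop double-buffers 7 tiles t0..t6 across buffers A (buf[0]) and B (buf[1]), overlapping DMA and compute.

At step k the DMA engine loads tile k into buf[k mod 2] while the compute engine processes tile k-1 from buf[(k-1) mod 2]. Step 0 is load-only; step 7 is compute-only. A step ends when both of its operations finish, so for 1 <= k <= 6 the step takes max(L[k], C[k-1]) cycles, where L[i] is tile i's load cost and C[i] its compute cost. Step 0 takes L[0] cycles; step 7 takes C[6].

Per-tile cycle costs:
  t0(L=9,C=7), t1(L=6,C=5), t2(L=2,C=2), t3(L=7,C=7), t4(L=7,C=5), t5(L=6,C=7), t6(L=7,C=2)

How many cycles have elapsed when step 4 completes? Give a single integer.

  0. 9=9c; end=9; A:t0 B:-
  1. max(6,7)=7c; end=16; A:t0 B:t1
  2. max(2,5)=5c; end=21; A:t2 B:t1
  3. max(7,2)=7c; end=28; A:t2 B:t3
  4. max(7,7)=7c; end=35; A:t4 B:t3
  5. max(6,5)=6c; end=41; A:t4 B:t5
  6. max(7,7)=7c; end=48; A:t6 B:t5
  7. 2=2c; end=50; A:t6 B:t5

end_cycle[4] = 35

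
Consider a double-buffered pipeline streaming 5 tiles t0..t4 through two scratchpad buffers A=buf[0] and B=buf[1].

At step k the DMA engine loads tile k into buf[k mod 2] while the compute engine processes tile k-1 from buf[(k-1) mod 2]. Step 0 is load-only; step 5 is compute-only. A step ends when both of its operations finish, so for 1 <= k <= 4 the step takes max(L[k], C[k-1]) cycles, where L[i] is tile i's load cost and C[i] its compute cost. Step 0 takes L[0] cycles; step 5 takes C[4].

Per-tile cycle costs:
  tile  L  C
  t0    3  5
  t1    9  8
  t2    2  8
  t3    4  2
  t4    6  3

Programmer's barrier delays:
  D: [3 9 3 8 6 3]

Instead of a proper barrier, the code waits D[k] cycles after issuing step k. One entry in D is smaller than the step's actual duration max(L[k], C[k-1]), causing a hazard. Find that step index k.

k=0 barrier L[0]=3→3c, D[0]=3 ok
k=1 barrier max(L[1]=9,C[0]=5)→9c, D[1]=9 ok
k=2 barrier max(L[2]=2,C[1]=8)→8c, D[2]=3 SHORT
k=3 barrier max(L[3]=4,C[2]=8)→8c, D[3]=8 ok
k=4 barrier max(L[4]=6,C[3]=2)→6c, D[4]=6 ok
k=5 barrier C[4]=3→3c, D[5]=3 ok

hazard at step 2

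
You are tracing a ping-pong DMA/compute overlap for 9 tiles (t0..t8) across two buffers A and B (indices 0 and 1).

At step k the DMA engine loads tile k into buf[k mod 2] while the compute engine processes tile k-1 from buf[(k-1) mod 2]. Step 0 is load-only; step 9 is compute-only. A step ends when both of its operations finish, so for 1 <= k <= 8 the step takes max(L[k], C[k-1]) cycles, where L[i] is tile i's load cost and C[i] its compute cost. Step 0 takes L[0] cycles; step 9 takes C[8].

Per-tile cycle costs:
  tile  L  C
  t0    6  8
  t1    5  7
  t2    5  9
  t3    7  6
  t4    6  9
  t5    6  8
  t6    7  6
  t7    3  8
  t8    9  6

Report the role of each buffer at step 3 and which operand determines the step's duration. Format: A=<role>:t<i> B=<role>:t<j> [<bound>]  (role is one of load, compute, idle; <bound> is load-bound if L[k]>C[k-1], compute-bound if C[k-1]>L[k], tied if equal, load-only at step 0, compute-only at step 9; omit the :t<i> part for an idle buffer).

  0. 6=6c; end=6; A:t0 B:-
  1. max(5,8)=8c; end=14; A:t0 B:t1
  2. max(5,7)=7c; end=21; A:t2 B:t1
  3. max(7,9)=9c; end=30; A:t2 B:t3
  4. max(6,6)=6c; end=36; A:t4 B:t3
  5. max(6,9)=9c; end=45; A:t4 B:t5
  6. max(7,8)=8c; end=53; A:t6 B:t5
  7. max(3,6)=6c; end=59; A:t6 B:t7
  8. max(9,8)=9c; end=68; A:t8 B:t7
  9. 6=6c; end=74; A:t8 B:t7

step 3: A=compute:t2 B=load:t3 [compute-bound]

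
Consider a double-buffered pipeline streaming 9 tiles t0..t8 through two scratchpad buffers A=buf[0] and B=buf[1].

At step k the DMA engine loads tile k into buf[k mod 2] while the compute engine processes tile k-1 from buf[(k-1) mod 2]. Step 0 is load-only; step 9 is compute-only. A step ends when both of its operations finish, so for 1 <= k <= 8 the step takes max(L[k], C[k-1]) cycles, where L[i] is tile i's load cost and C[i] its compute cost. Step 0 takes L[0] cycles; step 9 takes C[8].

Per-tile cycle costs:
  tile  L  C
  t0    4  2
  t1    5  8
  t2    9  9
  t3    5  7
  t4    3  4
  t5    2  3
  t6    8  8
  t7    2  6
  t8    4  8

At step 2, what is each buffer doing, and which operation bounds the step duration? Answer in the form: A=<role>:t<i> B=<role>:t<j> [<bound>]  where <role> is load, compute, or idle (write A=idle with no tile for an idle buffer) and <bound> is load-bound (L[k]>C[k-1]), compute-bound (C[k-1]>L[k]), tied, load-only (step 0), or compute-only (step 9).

step 2: A=load:t2 B=compute:t1 [load-bound]

step 0: L[0]=4 → dur=4, Σ=4 | A=load:t0 B=idle [load-only]
step 1: L[1]=5 C[0]=2 → dur=5, Σ=9 | A=compute:t0 B=load:t1 [load-bound]
step 2: L[2]=9 C[1]=8 → dur=9, Σ=18 | A=load:t2 B=compute:t1 [load-bound]
step 3: L[3]=5 C[2]=9 → dur=9, Σ=27 | A=compute:t2 B=load:t3 [compute-bound]
step 4: L[4]=3 C[3]=7 → dur=7, Σ=34 | A=load:t4 B=compute:t3 [compute-bound]
step 5: L[5]=2 C[4]=4 → dur=4, Σ=38 | A=compute:t4 B=load:t5 [compute-bound]
step 6: L[6]=8 C[5]=3 → dur=8, Σ=46 | A=load:t6 B=compute:t5 [load-bound]
step 7: L[7]=2 C[6]=8 → dur=8, Σ=54 | A=compute:t6 B=load:t7 [compute-bound]
step 8: L[8]=4 C[7]=6 → dur=6, Σ=60 | A=load:t8 B=compute:t7 [compute-bound]
step 9: C[8]=8 → dur=8, Σ=68 | A=compute:t8 B=idle [compute-only]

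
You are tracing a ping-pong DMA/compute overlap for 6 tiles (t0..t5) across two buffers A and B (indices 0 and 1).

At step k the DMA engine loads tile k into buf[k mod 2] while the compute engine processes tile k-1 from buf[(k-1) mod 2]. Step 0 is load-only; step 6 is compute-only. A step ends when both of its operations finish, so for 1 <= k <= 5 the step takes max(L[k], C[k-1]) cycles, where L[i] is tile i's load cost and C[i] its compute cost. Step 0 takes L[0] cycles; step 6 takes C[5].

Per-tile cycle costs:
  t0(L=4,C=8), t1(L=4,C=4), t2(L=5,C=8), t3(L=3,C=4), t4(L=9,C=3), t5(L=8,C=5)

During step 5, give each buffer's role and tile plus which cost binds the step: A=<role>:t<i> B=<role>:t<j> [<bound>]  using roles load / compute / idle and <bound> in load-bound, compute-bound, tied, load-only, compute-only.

step 5: A=compute:t4 B=load:t5 [load-bound]

[0] DMA t0→A (4c) ∥ CU idle ⇒ 4c, clock 4
[1] DMA t1→B (4c) ∥ CU A:t0 (8c) ⇒ 8c, clock 12
[2] DMA t2→A (5c) ∥ CU B:t1 (4c) ⇒ 5c, clock 17
[3] DMA t3→B (3c) ∥ CU A:t2 (8c) ⇒ 8c, clock 25
[4] DMA t4→A (9c) ∥ CU B:t3 (4c) ⇒ 9c, clock 34
[5] DMA t5→B (8c) ∥ CU A:t4 (3c) ⇒ 8c, clock 42
[6] DMA idle ∥ CU B:t5 (5c) ⇒ 5c, clock 47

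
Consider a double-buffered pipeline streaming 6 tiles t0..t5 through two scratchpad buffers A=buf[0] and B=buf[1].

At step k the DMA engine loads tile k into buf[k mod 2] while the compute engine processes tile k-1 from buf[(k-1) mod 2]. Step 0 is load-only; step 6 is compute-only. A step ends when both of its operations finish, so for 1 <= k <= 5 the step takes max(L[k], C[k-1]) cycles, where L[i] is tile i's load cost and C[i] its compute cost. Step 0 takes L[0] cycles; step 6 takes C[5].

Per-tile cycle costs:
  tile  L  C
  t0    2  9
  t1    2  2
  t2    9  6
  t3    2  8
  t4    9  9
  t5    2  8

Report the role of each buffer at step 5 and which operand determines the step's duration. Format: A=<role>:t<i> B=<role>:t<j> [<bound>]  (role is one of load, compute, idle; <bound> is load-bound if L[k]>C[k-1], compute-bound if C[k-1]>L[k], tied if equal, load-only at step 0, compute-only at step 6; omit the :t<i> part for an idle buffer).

k=0 load=t0/2c comp=- wait=2 total=2
k=1 load=t1/2c comp=t0/9c wait=9 total=11
k=2 load=t2/9c comp=t1/2c wait=9 total=20
k=3 load=t3/2c comp=t2/6c wait=6 total=26
k=4 load=t4/9c comp=t3/8c wait=9 total=35
k=5 load=t5/2c comp=t4/9c wait=9 total=44
k=6 load=- comp=t5/8c wait=8 total=52

step 5: A=compute:t4 B=load:t5 [compute-bound]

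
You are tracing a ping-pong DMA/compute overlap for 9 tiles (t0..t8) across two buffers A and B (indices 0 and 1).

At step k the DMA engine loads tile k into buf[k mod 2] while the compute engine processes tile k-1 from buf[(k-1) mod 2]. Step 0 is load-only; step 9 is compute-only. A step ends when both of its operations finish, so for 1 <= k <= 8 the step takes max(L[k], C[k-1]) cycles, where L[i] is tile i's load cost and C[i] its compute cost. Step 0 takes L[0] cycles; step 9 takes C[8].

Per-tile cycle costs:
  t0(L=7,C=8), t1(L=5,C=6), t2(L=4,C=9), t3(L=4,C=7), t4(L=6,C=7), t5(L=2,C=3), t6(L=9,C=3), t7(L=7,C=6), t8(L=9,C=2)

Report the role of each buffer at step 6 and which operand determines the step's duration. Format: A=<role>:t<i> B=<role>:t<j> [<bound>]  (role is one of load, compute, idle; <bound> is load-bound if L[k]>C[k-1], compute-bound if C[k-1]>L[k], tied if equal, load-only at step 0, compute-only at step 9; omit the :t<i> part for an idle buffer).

k=0 load=t0/7c comp=- wait=7 total=7
k=1 load=t1/5c comp=t0/8c wait=8 total=15
k=2 load=t2/4c comp=t1/6c wait=6 total=21
k=3 load=t3/4c comp=t2/9c wait=9 total=30
k=4 load=t4/6c comp=t3/7c wait=7 total=37
k=5 load=t5/2c comp=t4/7c wait=7 total=44
k=6 load=t6/9c comp=t5/3c wait=9 total=53
k=7 load=t7/7c comp=t6/3c wait=7 total=60
k=8 load=t8/9c comp=t7/6c wait=9 total=69
k=9 load=- comp=t8/2c wait=2 total=71

step 6: A=load:t6 B=compute:t5 [load-bound]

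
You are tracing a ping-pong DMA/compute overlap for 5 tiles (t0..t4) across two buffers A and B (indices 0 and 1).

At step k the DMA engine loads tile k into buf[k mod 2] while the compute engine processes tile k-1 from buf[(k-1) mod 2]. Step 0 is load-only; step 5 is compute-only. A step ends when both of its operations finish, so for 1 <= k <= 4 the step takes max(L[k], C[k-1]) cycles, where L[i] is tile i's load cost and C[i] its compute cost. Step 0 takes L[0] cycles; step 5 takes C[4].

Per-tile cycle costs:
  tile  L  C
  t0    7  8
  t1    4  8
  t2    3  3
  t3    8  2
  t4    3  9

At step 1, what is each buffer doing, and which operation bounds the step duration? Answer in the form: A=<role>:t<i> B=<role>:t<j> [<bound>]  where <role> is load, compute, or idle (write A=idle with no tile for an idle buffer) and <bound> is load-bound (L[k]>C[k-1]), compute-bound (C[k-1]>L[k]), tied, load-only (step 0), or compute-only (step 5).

step 1: A=compute:t0 B=load:t1 [compute-bound]

[0] DMA t0→A (7c) ∥ CU idle ⇒ 7c, clock 7
[1] DMA t1→B (4c) ∥ CU A:t0 (8c) ⇒ 8c, clock 15
[2] DMA t2→A (3c) ∥ CU B:t1 (8c) ⇒ 8c, clock 23
[3] DMA t3→B (8c) ∥ CU A:t2 (3c) ⇒ 8c, clock 31
[4] DMA t4→A (3c) ∥ CU B:t3 (2c) ⇒ 3c, clock 34
[5] DMA idle ∥ CU A:t4 (9c) ⇒ 9c, clock 43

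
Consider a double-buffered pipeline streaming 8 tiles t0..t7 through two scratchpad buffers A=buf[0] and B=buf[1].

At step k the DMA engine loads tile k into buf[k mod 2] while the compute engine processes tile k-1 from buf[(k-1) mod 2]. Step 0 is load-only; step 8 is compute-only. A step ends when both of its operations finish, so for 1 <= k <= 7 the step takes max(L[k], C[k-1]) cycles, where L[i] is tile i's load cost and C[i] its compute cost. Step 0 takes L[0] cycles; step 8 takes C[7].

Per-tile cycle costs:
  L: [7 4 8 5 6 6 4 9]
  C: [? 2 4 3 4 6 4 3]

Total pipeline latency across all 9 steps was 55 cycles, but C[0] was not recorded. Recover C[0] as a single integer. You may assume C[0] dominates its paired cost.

step 0 = dur = L[0]=7 = 7
step 1 = dur = max(L[1]=4, C[0]=?) = C[0]  (unknown; binding)
step 2 = dur = max(L[2]=8, C[1]=2) = 8
step 3 = dur = max(L[3]=5, C[2]=4) = 5
step 4 = dur = max(L[4]=6, C[3]=3) = 6
step 5 = dur = max(L[5]=6, C[4]=4) = 6
step 6 = dur = max(L[6]=4, C[5]=6) = 6
step 7 = dur = max(L[7]=9, C[6]=4) = 9
step 8 = dur = C[7]=3 = 3
sum of known step durations = 50
dur[1] = total - known = 55 - 50 = 5
C[0] is the binding max in step 1, so C[0] = dur[1] = 5

C[0] = 5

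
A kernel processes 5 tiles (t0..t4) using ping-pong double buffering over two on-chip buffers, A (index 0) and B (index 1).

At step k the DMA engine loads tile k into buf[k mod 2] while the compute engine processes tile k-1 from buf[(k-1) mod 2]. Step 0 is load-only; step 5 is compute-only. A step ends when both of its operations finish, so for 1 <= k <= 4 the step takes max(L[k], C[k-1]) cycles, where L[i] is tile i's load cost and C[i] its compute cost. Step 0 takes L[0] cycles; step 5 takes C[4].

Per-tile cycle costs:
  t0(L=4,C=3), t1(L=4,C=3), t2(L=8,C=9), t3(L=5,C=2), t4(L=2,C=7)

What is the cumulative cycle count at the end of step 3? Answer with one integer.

step 0: L[0]=4 → dur=4, Σ=4 | A=load:t0 B=idle [load-only]
step 1: L[1]=4 C[0]=3 → dur=4, Σ=8 | A=compute:t0 B=load:t1 [load-bound]
step 2: L[2]=8 C[1]=3 → dur=8, Σ=16 | A=load:t2 B=compute:t1 [load-bound]
step 3: L[3]=5 C[2]=9 → dur=9, Σ=25 | A=compute:t2 B=load:t3 [compute-bound]
step 4: L[4]=2 C[3]=2 → dur=2, Σ=27 | A=load:t4 B=compute:t3 [tied]
step 5: C[4]=7 → dur=7, Σ=34 | A=compute:t4 B=idle [compute-only]

end_cycle[3] = 25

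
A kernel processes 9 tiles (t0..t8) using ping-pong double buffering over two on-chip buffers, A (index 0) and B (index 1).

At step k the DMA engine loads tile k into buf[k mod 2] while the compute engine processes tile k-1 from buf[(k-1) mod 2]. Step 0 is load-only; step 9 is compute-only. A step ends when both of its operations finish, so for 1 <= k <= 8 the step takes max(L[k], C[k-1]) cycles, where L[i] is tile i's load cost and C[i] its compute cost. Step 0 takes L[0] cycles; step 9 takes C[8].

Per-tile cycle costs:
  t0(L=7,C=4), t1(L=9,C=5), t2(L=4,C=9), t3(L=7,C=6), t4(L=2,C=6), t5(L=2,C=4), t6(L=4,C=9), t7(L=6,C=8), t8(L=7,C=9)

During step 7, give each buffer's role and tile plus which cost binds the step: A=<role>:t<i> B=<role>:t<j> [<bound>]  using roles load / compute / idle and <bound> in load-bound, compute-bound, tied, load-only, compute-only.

step 7: A=compute:t6 B=load:t7 [compute-bound]

[0] DMA t0→A (7c) ∥ CU idle ⇒ 7c, clock 7
[1] DMA t1→B (9c) ∥ CU A:t0 (4c) ⇒ 9c, clock 16
[2] DMA t2→A (4c) ∥ CU B:t1 (5c) ⇒ 5c, clock 21
[3] DMA t3→B (7c) ∥ CU A:t2 (9c) ⇒ 9c, clock 30
[4] DMA t4→A (2c) ∥ CU B:t3 (6c) ⇒ 6c, clock 36
[5] DMA t5→B (2c) ∥ CU A:t4 (6c) ⇒ 6c, clock 42
[6] DMA t6→A (4c) ∥ CU B:t5 (4c) ⇒ 4c, clock 46
[7] DMA t7→B (6c) ∥ CU A:t6 (9c) ⇒ 9c, clock 55
[8] DMA t8→A (7c) ∥ CU B:t7 (8c) ⇒ 8c, clock 63
[9] DMA idle ∥ CU A:t8 (9c) ⇒ 9c, clock 72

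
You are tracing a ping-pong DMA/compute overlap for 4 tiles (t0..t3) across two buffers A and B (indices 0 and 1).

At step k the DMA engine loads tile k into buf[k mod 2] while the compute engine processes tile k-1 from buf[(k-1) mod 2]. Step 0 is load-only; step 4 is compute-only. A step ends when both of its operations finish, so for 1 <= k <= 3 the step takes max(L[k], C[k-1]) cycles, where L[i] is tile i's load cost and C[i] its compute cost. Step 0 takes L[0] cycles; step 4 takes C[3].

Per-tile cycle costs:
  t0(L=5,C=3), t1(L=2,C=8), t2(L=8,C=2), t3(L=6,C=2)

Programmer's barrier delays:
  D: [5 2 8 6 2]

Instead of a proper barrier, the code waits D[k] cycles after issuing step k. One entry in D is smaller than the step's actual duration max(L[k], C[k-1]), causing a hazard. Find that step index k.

hazard at step 1

[0] required=L[0]=5=5 vs D=5 ok
[1] required=max(L[1]=2,C[0]=3)=3 vs D=2 SHORT
[2] required=max(L[2]=8,C[1]=8)=8 vs D=8 ok
[3] required=max(L[3]=6,C[2]=2)=6 vs D=6 ok
[4] required=C[3]=2=2 vs D=2 ok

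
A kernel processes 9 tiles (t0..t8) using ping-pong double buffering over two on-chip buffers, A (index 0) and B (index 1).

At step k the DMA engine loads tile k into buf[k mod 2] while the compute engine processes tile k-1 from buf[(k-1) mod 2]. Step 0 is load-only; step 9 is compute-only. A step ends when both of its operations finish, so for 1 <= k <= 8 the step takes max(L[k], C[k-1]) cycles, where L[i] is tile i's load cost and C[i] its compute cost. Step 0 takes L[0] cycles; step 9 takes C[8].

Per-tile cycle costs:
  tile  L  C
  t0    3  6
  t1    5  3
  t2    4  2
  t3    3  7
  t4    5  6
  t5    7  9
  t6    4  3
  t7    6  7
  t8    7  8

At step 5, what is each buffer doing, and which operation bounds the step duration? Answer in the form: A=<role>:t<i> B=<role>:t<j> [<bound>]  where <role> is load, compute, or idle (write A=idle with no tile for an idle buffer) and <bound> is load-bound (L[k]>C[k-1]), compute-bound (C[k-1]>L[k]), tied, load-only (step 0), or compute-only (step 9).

  0. 3=3c; end=3; A:t0 B:-
  1. max(5,6)=6c; end=9; A:t0 B:t1
  2. max(4,3)=4c; end=13; A:t2 B:t1
  3. max(3,2)=3c; end=16; A:t2 B:t3
  4. max(5,7)=7c; end=23; A:t4 B:t3
  5. max(7,6)=7c; end=30; A:t4 B:t5
  6. max(4,9)=9c; end=39; A:t6 B:t5
  7. max(6,3)=6c; end=45; A:t6 B:t7
  8. max(7,7)=7c; end=52; A:t8 B:t7
  9. 8=8c; end=60; A:t8 B:t7

step 5: A=compute:t4 B=load:t5 [load-bound]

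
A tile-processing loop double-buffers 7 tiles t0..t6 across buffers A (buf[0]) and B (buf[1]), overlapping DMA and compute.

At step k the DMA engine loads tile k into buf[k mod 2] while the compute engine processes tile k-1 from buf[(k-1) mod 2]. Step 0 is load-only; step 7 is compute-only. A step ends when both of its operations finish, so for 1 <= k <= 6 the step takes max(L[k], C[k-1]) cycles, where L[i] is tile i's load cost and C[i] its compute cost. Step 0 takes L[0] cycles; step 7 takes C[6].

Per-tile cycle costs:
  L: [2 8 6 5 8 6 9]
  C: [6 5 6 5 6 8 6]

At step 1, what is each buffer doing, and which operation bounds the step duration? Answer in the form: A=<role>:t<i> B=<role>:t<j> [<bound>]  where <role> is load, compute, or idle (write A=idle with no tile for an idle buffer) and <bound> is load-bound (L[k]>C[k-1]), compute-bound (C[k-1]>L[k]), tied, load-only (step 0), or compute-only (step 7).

[0] DMA t0→A (2c) ∥ CU idle ⇒ 2c, clock 2
[1] DMA t1→B (8c) ∥ CU A:t0 (6c) ⇒ 8c, clock 10
[2] DMA t2→A (6c) ∥ CU B:t1 (5c) ⇒ 6c, clock 16
[3] DMA t3→B (5c) ∥ CU A:t2 (6c) ⇒ 6c, clock 22
[4] DMA t4→A (8c) ∥ CU B:t3 (5c) ⇒ 8c, clock 30
[5] DMA t5→B (6c) ∥ CU A:t4 (6c) ⇒ 6c, clock 36
[6] DMA t6→A (9c) ∥ CU B:t5 (8c) ⇒ 9c, clock 45
[7] DMA idle ∥ CU A:t6 (6c) ⇒ 6c, clock 51

step 1: A=compute:t0 B=load:t1 [load-bound]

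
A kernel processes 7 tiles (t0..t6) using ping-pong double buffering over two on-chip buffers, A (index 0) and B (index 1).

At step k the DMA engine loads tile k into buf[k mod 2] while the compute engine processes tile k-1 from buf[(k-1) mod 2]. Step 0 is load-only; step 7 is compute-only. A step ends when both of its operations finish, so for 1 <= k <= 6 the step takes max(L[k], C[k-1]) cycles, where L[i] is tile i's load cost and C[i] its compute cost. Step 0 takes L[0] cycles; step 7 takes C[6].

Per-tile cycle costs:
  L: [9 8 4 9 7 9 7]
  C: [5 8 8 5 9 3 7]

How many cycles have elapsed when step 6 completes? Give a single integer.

  0. 9=9c; end=9; A:t0 B:-
  1. max(8,5)=8c; end=17; A:t0 B:t1
  2. max(4,8)=8c; end=25; A:t2 B:t1
  3. max(9,8)=9c; end=34; A:t2 B:t3
  4. max(7,5)=7c; end=41; A:t4 B:t3
  5. max(9,9)=9c; end=50; A:t4 B:t5
  6. max(7,3)=7c; end=57; A:t6 B:t5
  7. 7=7c; end=64; A:t6 B:t5

end_cycle[6] = 57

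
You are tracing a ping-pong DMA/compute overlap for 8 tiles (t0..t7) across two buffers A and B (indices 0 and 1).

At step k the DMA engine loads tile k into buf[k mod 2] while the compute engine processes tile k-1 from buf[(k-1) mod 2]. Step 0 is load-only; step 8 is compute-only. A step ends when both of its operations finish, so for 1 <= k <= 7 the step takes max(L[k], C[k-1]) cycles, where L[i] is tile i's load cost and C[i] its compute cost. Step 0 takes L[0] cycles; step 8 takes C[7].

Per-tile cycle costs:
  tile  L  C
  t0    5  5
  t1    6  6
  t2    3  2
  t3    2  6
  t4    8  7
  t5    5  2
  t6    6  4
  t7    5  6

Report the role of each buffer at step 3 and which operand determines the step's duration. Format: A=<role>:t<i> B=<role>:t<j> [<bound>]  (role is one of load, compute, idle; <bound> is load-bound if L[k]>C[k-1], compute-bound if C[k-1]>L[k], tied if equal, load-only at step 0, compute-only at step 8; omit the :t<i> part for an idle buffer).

step 3: A=compute:t2 B=load:t3 [tied]

step 0: L[0]=5 → dur=5, Σ=5 | A=load:t0 B=idle [load-only]
step 1: L[1]=6 C[0]=5 → dur=6, Σ=11 | A=compute:t0 B=load:t1 [load-bound]
step 2: L[2]=3 C[1]=6 → dur=6, Σ=17 | A=load:t2 B=compute:t1 [compute-bound]
step 3: L[3]=2 C[2]=2 → dur=2, Σ=19 | A=compute:t2 B=load:t3 [tied]
step 4: L[4]=8 C[3]=6 → dur=8, Σ=27 | A=load:t4 B=compute:t3 [load-bound]
step 5: L[5]=5 C[4]=7 → dur=7, Σ=34 | A=compute:t4 B=load:t5 [compute-bound]
step 6: L[6]=6 C[5]=2 → dur=6, Σ=40 | A=load:t6 B=compute:t5 [load-bound]
step 7: L[7]=5 C[6]=4 → dur=5, Σ=45 | A=compute:t6 B=load:t7 [load-bound]
step 8: C[7]=6 → dur=6, Σ=51 | A=idle B=compute:t7 [compute-only]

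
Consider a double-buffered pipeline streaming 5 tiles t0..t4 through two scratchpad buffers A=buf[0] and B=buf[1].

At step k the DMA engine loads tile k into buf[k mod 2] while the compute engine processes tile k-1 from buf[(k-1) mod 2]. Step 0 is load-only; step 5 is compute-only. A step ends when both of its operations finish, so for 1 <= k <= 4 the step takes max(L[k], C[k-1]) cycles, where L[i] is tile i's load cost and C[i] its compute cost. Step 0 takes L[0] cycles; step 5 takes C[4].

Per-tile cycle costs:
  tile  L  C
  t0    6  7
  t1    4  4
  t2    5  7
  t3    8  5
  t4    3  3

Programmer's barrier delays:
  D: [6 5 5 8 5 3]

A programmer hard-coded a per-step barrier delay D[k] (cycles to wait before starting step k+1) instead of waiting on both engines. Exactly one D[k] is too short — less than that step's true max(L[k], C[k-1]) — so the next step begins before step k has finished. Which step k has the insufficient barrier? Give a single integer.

[0] required=L[0]=6=6 vs D=6 ok
[1] required=max(L[1]=4,C[0]=7)=7 vs D=5 SHORT
[2] required=max(L[2]=5,C[1]=4)=5 vs D=5 ok
[3] required=max(L[3]=8,C[2]=7)=8 vs D=8 ok
[4] required=max(L[4]=3,C[3]=5)=5 vs D=5 ok
[5] required=C[4]=3=3 vs D=3 ok

hazard at step 1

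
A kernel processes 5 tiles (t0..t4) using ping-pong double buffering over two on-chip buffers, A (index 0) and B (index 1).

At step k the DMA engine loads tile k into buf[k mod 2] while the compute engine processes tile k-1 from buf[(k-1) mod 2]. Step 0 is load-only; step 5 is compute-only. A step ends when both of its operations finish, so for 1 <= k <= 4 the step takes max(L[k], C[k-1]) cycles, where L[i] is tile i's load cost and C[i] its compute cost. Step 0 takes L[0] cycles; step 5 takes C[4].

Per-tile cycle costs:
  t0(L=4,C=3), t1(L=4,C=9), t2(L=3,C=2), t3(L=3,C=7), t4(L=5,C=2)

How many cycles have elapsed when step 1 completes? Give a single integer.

end_cycle[1] = 8

[0] DMA t0→A (4c) ∥ CU idle ⇒ 4c, clock 4
[1] DMA t1→B (4c) ∥ CU A:t0 (3c) ⇒ 4c, clock 8
[2] DMA t2→A (3c) ∥ CU B:t1 (9c) ⇒ 9c, clock 17
[3] DMA t3→B (3c) ∥ CU A:t2 (2c) ⇒ 3c, clock 20
[4] DMA t4→A (5c) ∥ CU B:t3 (7c) ⇒ 7c, clock 27
[5] DMA idle ∥ CU A:t4 (2c) ⇒ 2c, clock 29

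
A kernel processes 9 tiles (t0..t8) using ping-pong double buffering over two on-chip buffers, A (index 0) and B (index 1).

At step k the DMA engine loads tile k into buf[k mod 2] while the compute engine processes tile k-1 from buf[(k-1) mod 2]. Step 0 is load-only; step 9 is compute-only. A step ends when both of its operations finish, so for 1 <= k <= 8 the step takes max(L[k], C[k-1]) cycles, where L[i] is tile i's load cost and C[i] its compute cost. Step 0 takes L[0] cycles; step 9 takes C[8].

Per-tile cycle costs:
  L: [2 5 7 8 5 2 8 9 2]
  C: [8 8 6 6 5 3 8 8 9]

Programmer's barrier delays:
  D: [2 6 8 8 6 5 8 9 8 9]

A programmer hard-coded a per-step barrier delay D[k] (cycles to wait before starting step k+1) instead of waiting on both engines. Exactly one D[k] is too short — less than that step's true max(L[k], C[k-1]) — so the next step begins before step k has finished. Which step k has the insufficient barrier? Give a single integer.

[0] required=L[0]=2=2 vs D=2 ok
[1] required=max(L[1]=5,C[0]=8)=8 vs D=6 SHORT
[2] required=max(L[2]=7,C[1]=8)=8 vs D=8 ok
[3] required=max(L[3]=8,C[2]=6)=8 vs D=8 ok
[4] required=max(L[4]=5,C[3]=6)=6 vs D=6 ok
[5] required=max(L[5]=2,C[4]=5)=5 vs D=5 ok
[6] required=max(L[6]=8,C[5]=3)=8 vs D=8 ok
[7] required=max(L[7]=9,C[6]=8)=9 vs D=9 ok
[8] required=max(L[8]=2,C[7]=8)=8 vs D=8 ok
[9] required=C[8]=9=9 vs D=9 ok

hazard at step 1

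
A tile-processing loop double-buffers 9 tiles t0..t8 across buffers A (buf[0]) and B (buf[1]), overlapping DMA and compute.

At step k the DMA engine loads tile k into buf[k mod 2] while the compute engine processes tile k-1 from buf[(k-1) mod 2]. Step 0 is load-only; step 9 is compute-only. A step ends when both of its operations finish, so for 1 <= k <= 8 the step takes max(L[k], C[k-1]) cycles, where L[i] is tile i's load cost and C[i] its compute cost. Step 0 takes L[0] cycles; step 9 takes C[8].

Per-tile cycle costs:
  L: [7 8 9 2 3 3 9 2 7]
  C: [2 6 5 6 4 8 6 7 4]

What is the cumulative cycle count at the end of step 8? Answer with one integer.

k=0 load=t0/7c comp=- wait=7 total=7
k=1 load=t1/8c comp=t0/2c wait=8 total=15
k=2 load=t2/9c comp=t1/6c wait=9 total=24
k=3 load=t3/2c comp=t2/5c wait=5 total=29
k=4 load=t4/3c comp=t3/6c wait=6 total=35
k=5 load=t5/3c comp=t4/4c wait=4 total=39
k=6 load=t6/9c comp=t5/8c wait=9 total=48
k=7 load=t7/2c comp=t6/6c wait=6 total=54
k=8 load=t8/7c comp=t7/7c wait=7 total=61
k=9 load=- comp=t8/4c wait=4 total=65

end_cycle[8] = 61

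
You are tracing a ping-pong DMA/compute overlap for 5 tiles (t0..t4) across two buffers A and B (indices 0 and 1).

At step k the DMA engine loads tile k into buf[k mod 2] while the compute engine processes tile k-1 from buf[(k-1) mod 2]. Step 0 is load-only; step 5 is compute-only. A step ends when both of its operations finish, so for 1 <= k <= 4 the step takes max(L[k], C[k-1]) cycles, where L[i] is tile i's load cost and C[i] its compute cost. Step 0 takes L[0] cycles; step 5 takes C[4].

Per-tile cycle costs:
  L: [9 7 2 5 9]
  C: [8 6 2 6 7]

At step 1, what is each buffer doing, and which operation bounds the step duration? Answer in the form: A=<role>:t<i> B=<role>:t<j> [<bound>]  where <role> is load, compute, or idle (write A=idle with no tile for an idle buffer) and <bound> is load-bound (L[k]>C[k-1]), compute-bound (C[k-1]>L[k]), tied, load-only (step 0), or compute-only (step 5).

step 1: A=compute:t0 B=load:t1 [compute-bound]

  0. 9=9c; end=9; A:t0 B:-
  1. max(7,8)=8c; end=17; A:t0 B:t1
  2. max(2,6)=6c; end=23; A:t2 B:t1
  3. max(5,2)=5c; end=28; A:t2 B:t3
  4. max(9,6)=9c; end=37; A:t4 B:t3
  5. 7=7c; end=44; A:t4 B:t3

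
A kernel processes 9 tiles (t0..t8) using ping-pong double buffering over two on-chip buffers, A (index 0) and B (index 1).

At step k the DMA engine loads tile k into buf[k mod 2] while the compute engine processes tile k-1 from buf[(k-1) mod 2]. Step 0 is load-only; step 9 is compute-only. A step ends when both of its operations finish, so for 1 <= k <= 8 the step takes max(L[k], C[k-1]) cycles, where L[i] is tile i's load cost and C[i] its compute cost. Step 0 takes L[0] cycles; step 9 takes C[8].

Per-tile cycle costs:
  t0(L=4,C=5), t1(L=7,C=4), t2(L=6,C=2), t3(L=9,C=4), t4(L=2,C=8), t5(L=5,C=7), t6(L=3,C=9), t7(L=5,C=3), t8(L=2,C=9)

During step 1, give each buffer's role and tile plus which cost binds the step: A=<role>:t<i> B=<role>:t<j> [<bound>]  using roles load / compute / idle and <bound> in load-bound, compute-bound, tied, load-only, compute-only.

step 0: L[0]=4 → dur=4, Σ=4 | A=load:t0 B=idle [load-only]
step 1: L[1]=7 C[0]=5 → dur=7, Σ=11 | A=compute:t0 B=load:t1 [load-bound]
step 2: L[2]=6 C[1]=4 → dur=6, Σ=17 | A=load:t2 B=compute:t1 [load-bound]
step 3: L[3]=9 C[2]=2 → dur=9, Σ=26 | A=compute:t2 B=load:t3 [load-bound]
step 4: L[4]=2 C[3]=4 → dur=4, Σ=30 | A=load:t4 B=compute:t3 [compute-bound]
step 5: L[5]=5 C[4]=8 → dur=8, Σ=38 | A=compute:t4 B=load:t5 [compute-bound]
step 6: L[6]=3 C[5]=7 → dur=7, Σ=45 | A=load:t6 B=compute:t5 [compute-bound]
step 7: L[7]=5 C[6]=9 → dur=9, Σ=54 | A=compute:t6 B=load:t7 [compute-bound]
step 8: L[8]=2 C[7]=3 → dur=3, Σ=57 | A=load:t8 B=compute:t7 [compute-bound]
step 9: C[8]=9 → dur=9, Σ=66 | A=compute:t8 B=idle [compute-only]

step 1: A=compute:t0 B=load:t1 [load-bound]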